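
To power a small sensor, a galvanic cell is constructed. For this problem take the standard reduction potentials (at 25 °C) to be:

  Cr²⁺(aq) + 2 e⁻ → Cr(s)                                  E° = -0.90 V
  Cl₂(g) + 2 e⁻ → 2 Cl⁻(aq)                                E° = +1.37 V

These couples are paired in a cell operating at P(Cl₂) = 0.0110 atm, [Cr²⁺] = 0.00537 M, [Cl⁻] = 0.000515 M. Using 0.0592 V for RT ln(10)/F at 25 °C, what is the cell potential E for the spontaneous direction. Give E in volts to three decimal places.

+2.474 V

Cl₂/Cl⁻ is the cathode (higher E°), Cr²⁺/Cr the anode: E°cell = +1.37 − (-0.90) = +2.27 V, n = 2.
Overall: Cl₂(g) + Cr(s) → 2 Cl⁻(aq) + Cr²⁺(aq)
Q = [Cl⁻]^2·[Cr²⁺] / (P(Cl₂)); log Q = -6.888.
E = E° − (0.0592/n) log Q = +2.27 − (0.0592/2)(-6.888) = +2.474 V.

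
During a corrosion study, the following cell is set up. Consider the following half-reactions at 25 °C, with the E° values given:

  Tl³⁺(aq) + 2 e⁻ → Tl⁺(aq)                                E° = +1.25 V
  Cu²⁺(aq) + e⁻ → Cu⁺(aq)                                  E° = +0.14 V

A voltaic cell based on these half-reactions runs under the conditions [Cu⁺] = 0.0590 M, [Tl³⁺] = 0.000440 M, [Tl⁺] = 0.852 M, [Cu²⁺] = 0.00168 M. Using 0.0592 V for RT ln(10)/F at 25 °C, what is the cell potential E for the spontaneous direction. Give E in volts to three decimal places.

+1.104 V

Tl³⁺/Tl⁺ is the cathode (higher E°), Cu²⁺/Cu⁺ the anode: E°cell = +1.25 − (+0.14) = +1.11 V, n = 2.
Overall: Tl³⁺(aq) + 2 Cu⁺(aq) → Tl⁺(aq) + 2 Cu²⁺(aq)
Q = [Tl⁺]·[Cu²⁺]^2 / ([Tl³⁺]·[Cu⁺]^2); log Q = 0.196.
E = E° − (0.0592/n) log Q = +1.11 − (0.0592/2)(0.196) = +1.104 V.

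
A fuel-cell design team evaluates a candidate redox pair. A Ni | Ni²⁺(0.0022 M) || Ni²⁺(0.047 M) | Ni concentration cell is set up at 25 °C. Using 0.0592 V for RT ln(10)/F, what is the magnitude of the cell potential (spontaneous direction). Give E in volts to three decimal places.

For a concentration cell E°cell = 0. The 0.047 M side is the cathode (reduction is favoured where [Ni²⁺] is higher).
With n = 2, E = −(0.0592/2) log([Ni²⁺]ₐₙ/[Ni²⁺]꜀ₐₜ) = −(0.0592/2) log(0.0022/0.047) = −(0.0592/2)(-1.330) = +0.039 V.

+0.039 V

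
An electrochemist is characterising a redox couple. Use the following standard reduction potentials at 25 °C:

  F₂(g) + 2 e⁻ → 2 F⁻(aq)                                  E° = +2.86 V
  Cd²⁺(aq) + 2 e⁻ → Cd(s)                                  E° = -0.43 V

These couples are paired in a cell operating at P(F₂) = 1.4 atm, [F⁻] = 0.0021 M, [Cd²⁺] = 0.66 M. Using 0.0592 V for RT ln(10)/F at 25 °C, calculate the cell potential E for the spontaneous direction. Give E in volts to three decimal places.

+3.458 V

F₂/F⁻ is the cathode (higher E°), Cd²⁺/Cd the anode: E°cell = +2.86 − (-0.43) = +3.29 V, n = 2.
Overall: F₂(g) + Cd(s) → 2 F⁻(aq) + Cd²⁺(aq)
Q = [F⁻]^2·[Cd²⁺] / (P(F₂)); log Q = -5.682.
E = E° − (0.0592/n) log Q = +3.29 − (0.0592/2)(-5.682) = +3.458 V.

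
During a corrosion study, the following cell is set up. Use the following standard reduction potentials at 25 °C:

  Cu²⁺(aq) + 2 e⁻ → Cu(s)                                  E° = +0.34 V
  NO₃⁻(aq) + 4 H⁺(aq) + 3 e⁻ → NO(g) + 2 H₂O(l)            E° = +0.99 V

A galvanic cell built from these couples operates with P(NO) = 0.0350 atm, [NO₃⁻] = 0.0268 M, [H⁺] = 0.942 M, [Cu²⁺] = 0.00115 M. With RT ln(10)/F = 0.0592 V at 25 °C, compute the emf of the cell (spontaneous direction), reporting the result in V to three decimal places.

NO₃⁻/NO is the cathode (higher E°), Cu²⁺/Cu the anode: E°cell = +0.99 − (+0.34) = +0.65 V, n = 6.
Overall: 2 NO₃⁻(aq) + 8 H⁺(aq) + 3 Cu(s) → 2 NO(g) + 4 H₂O(l) + 3 Cu²⁺(aq)
Q = P(NO)^2·[Cu²⁺]^3 / ([NO₃⁻]^2·[H⁺]^8); log Q = -8.378.
E = E° − (0.0592/n) log Q = +0.65 − (0.0592/6)(-8.378) = +0.733 V.

+0.733 V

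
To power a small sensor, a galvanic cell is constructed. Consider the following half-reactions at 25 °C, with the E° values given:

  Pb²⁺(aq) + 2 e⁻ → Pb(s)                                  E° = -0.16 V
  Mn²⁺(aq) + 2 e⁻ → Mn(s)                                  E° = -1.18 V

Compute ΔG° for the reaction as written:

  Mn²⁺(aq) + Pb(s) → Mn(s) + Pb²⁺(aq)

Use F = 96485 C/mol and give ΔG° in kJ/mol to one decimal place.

+196.8 kJ/mol

As written, Mn²⁺/Mn is reduced (cathode) and Pb²⁺/Pb is oxidised (anode), so E°cell = (-1.18) − (-0.16) = -1.02 V.
Balancing electrons gives n = 2.
ΔG° = −nFE° = −(2)(96485)(-1.02) = 196,829 J = +196.8 kJ/mol.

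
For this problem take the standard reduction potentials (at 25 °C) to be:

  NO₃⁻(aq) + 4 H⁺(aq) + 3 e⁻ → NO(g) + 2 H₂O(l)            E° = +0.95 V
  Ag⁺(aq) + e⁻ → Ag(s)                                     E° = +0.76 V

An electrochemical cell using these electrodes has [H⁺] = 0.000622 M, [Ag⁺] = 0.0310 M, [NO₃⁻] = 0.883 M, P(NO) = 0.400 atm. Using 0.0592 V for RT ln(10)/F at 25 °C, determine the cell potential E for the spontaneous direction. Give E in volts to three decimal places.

NO₃⁻/NO is the cathode (higher E°), Ag⁺/Ag the anode: E°cell = +0.95 − (+0.76) = +0.19 V, n = 3.
Overall: NO₃⁻(aq) + 4 H⁺(aq) + 3 Ag(s) → NO(g) + 2 H₂O(l) + 3 Ag⁺(aq)
Q = P(NO)·[Ag⁺]^3 / ([NO₃⁻]·[H⁺]^4); log Q = 7.955.
E = E° − (0.0592/n) log Q = +0.19 − (0.0592/3)(7.955) = +0.033 V.

+0.033 V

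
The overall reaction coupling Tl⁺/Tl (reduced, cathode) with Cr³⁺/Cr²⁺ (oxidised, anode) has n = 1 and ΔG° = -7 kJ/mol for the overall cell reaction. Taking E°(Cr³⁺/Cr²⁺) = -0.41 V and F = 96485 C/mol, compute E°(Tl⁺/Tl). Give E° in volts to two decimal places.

E°cell = −ΔG°/(nF) = −(-7×10³)/((1)(96485)) = +0.073 V.
Since Tl⁺/Tl is the cathode and Cr³⁺/Cr²⁺ the anode, E°cell = E°(Tl⁺/Tl) − E°(Cr³⁺/Cr²⁺).
So E°(Tl⁺/Tl) = E°cell + E°(Cr³⁺/Cr²⁺) = +0.073 + (-0.41) = -0.34 V.

-0.34 V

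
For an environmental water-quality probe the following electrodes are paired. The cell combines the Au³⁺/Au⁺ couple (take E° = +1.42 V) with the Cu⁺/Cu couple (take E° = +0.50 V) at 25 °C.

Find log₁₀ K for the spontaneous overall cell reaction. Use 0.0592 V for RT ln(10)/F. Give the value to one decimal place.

31.1

Cathode: Au³⁺/Au⁺; anode: Cu⁺/Cu. E°cell = +0.92 V, n = 2.
log K = nE°cell / 0.0592 = (2)(+0.92) / 0.0592 = 31.1.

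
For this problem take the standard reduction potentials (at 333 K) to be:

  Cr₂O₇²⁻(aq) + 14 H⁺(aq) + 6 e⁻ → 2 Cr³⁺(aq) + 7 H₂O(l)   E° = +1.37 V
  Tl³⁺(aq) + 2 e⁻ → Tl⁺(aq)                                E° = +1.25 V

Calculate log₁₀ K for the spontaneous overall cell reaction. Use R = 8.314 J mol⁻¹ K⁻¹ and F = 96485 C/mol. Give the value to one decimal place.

Cathode: Cr₂O₇²⁻/Cr³⁺; anode: Tl³⁺/Tl⁺. E°cell = (+1.37) − (+1.25) = +0.12 V, with n = 6.
ΔG° = −nFE° = −RT ln K, so ln K = nFE°/(RT) = (6)(96485)(+0.12) / ((8.314)(333)) = 25.092.
log₁₀ K = 25.092 / ln 10 = 10.9.

10.9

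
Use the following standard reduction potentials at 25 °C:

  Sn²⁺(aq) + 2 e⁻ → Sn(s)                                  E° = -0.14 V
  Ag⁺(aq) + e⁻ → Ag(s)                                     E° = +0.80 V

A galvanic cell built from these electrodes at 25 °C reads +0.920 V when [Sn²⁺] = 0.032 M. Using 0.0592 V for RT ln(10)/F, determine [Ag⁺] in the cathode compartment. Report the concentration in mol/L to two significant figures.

0.082 M

Ag⁺/Ag is the cathode, Sn²⁺/Sn the anode: E°cell = +0.94 V, n = 2.
Overall reaction: 2 Ag⁺(aq) + Sn(s) → 2 Ag(s) + Sn²⁺(aq); Q = [Sn²⁺]^1/[Ag⁺]^2.
From E = E° − (0.0592/n) log Q: log Q = (E° − E)·n/0.0592 = (+0.94 − (+0.920))·2/0.0592 = 0.6757.
So 2·log[Ag⁺] = 1·log(0.032) − log Q = -1.4949 − (0.6757) = -2.1706; log[Ag⁺] = -2.1706 / 2 = -1.0853; [Ag⁺] = 10^(-1.0853) ≈ 0.082 M.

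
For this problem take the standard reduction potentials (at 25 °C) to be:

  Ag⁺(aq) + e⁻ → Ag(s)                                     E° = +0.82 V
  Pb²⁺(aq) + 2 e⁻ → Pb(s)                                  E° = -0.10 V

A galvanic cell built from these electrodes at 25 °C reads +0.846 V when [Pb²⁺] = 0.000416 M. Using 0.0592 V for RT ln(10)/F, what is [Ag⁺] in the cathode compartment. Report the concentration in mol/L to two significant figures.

0.0011 M

Ag⁺/Ag is the cathode, Pb²⁺/Pb the anode: E°cell = +0.92 V, n = 2.
Overall reaction: 2 Ag⁺(aq) + Pb(s) → 2 Ag(s) + Pb²⁺(aq); Q = [Pb²⁺]^1/[Ag⁺]^2.
From E = E° − (0.0592/n) log Q: log Q = (E° − E)·n/0.0592 = (+0.92 − (+0.846))·2/0.0592 = 2.5000.
So 2·log[Ag⁺] = 1·log(0.000416) − log Q = -3.3809 − (2.5000) = -5.8809; log[Ag⁺] = -5.8809 / 2 = -2.9404; [Ag⁺] = 10^(-2.9404) ≈ 0.0011 M.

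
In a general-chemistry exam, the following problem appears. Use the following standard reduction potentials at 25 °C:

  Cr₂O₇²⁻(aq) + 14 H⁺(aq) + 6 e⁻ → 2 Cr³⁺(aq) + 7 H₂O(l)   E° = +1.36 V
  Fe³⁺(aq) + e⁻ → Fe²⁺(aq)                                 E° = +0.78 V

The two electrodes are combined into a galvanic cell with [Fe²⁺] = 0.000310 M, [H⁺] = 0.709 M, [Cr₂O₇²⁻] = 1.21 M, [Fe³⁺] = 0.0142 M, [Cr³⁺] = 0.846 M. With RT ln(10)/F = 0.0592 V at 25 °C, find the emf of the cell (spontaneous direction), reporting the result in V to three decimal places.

Cr₂O₇²⁻/Cr³⁺ is the cathode (higher E°), Fe³⁺/Fe²⁺ the anode: E°cell = +1.36 − (+0.78) = +0.58 V, n = 6.
Overall: Cr₂O₇²⁻(aq) + 14 H⁺(aq) + 6 Fe²⁺(aq) → 2 Cr³⁺(aq) + 7 H₂O(l) + 6 Fe³⁺(aq)
Q = [Cr³⁺]^2·[Fe³⁺]^6 / ([Cr₂O₇²⁻]·[H⁺]^14·[Fe²⁺]^6); log Q = 11.828.
E = E° − (0.0592/n) log Q = +0.58 − (0.0592/6)(11.828) = +0.463 V.

+0.463 V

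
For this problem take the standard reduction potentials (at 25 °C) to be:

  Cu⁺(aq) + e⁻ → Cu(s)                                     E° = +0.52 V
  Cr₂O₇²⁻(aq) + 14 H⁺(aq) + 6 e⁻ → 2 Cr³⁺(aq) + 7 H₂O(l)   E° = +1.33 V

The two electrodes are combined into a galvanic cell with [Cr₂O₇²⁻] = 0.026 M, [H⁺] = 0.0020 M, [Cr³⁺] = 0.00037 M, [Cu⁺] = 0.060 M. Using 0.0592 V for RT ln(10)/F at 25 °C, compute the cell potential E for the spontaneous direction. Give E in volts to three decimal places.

Cr₂O₇²⁻/Cr³⁺ is the cathode (higher E°), Cu⁺/Cu the anode: E°cell = +1.33 − (+0.52) = +0.81 V, n = 6.
Overall: Cr₂O₇²⁻(aq) + 14 H⁺(aq) + 6 Cu(s) → 2 Cr³⁺(aq) + 7 H₂O(l) + 6 Cu⁺(aq)
Q = [Cr³⁺]^2·[Cu⁺]^6 / ([Cr₂O₇²⁻]·[H⁺]^14); log Q = 25.176.
E = E° − (0.0592/n) log Q = +0.81 − (0.0592/6)(25.176) = +0.562 V.

+0.562 V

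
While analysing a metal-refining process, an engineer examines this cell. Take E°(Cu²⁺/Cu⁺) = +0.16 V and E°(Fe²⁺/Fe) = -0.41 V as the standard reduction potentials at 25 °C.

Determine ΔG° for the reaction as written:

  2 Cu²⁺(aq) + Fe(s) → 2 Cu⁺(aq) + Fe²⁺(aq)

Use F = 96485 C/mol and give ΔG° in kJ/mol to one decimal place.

As written, Cu²⁺/Cu⁺ is reduced (cathode) and Fe²⁺/Fe is oxidised (anode), so E°cell = (+0.16) − (-0.41) = +0.57 V.
Balancing electrons gives n = 2.
ΔG° = −nFE° = −(2)(96485)(+0.57) = -109,993 J = -110.0 kJ/mol.

-110.0 kJ/mol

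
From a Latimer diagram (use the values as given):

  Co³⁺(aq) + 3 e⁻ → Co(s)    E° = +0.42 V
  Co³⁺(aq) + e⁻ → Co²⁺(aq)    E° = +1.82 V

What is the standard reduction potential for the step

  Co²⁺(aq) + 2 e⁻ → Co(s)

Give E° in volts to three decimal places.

Sequential free energies add, so n₃E°₃ = n₁E°₁ + n₂E°₂.
With n₃ = 3, and the known step contributing 1×(+1.82) V, the unknown satisfies 2·E° = 3×(+0.42) − 1×(+1.82) = -0.560.
E° = -0.560 / 2 = -0.280 V.

-0.280 V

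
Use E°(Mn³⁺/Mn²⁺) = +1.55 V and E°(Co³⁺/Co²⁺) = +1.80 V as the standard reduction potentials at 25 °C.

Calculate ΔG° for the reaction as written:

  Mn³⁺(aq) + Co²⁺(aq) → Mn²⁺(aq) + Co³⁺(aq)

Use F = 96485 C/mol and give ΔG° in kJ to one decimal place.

As written, Mn³⁺/Mn²⁺ is reduced (cathode) and Co³⁺/Co²⁺ is oxidised (anode), so E°cell = (+1.55) − (+1.80) = -0.25 V.
Balancing electrons gives n = 1.
ΔG° = −nFE° = −(1)(96485)(-0.25) = 24,121 J = +24.1 kJ.

+24.1 kJ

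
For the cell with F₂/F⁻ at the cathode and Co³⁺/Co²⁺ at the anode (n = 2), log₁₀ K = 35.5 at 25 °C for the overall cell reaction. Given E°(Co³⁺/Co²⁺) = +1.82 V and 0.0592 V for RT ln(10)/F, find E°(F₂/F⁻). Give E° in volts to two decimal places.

+2.87 V

E°cell = (0.0592/n)·log K = (0.0592/2)(35.5) = +1.051 V.
Since F₂/F⁻ is the cathode and Co³⁺/Co²⁺ the anode, E°cell = E°(F₂/F⁻) − E°(Co³⁺/Co²⁺).
So E°(F₂/F⁻) = E°cell + E°(Co³⁺/Co²⁺) = +1.051 + (+1.82) = +2.87 V.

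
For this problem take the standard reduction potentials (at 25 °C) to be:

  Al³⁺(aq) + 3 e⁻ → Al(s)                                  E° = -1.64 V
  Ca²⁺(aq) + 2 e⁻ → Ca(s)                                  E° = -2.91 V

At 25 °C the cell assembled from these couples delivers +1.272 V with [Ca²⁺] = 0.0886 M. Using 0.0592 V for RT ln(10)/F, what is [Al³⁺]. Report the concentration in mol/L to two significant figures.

0.033 M

Al³⁺/Al is the cathode, Ca²⁺/Ca the anode: E°cell = +1.27 V, n = 6.
Overall reaction: 2 Al³⁺(aq) + 3 Ca(s) → 2 Al(s) + 3 Ca²⁺(aq); Q = [Ca²⁺]^3/[Al³⁺]^2.
From E = E° − (0.0592/n) log Q: log Q = (E° − E)·n/0.0592 = (+1.27 − (+1.272))·6/0.0592 = -0.2027.
So 2·log[Al³⁺] = 3·log(0.0886) − log Q = -3.1577 − (-0.2027) = -2.9550; log[Al³⁺] = -2.9550 / 2 = -1.4775; [Al³⁺] = 10^(-1.4775) ≈ 0.033 M.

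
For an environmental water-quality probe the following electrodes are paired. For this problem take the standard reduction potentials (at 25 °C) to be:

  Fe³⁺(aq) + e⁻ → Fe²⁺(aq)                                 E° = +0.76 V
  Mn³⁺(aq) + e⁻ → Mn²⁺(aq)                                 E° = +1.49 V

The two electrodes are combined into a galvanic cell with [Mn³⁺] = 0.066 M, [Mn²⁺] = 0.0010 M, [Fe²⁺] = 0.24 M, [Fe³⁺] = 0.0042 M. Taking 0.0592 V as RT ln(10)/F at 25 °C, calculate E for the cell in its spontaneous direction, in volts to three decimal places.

+0.942 V

Mn³⁺/Mn²⁺ is the cathode (higher E°), Fe³⁺/Fe²⁺ the anode: E°cell = +1.49 − (+0.76) = +0.73 V, n = 1.
Overall: Mn³⁺(aq) + Fe²⁺(aq) → Mn²⁺(aq) + Fe³⁺(aq)
Q = [Mn²⁺]·[Fe³⁺] / ([Mn³⁺]·[Fe²⁺]); log Q = -3.577.
E = E° − (0.0592/n) log Q = +0.73 − (0.0592/1)(-3.577) = +0.942 V.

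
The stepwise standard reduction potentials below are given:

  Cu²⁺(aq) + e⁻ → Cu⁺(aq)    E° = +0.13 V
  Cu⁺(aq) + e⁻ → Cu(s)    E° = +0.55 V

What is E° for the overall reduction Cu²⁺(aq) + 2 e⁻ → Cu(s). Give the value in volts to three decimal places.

+0.340 V

Standard free energies of sequential steps add: ΔG°₃ = ΔG°₁ + ΔG°₂, so n₃E°₃ = n₁E°₁ + n₂E°₂.
E°₃ = (1×+0.13 + 1×+0.55) / 2 = (+0.680) / 2 = +0.340 V.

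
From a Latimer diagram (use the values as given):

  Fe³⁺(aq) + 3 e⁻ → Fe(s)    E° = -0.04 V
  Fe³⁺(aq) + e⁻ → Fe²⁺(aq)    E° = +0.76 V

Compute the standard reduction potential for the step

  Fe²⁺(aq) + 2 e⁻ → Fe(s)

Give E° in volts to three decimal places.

-0.440 V

Sequential free energies add, so n₃E°₃ = n₁E°₁ + n₂E°₂.
With n₃ = 3, and the known step contributing 1×(+0.76) V, the unknown satisfies 2·E° = 3×(-0.04) − 1×(+0.76) = -0.880.
E° = -0.880 / 2 = -0.440 V.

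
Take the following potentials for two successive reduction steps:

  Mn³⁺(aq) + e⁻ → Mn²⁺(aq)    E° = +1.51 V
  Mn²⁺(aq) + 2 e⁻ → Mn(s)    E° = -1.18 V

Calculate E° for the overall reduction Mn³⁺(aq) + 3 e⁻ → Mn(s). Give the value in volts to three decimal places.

Since ΔG° = −nFE° is additive over sequential reductions, n₃E°₃ = n₁E°₁ + n₂E°₂.
E°₃ = (1×+1.51 + 2×-1.18) / 3 = (-0.850) / 3 = -0.283 V.

-0.283 V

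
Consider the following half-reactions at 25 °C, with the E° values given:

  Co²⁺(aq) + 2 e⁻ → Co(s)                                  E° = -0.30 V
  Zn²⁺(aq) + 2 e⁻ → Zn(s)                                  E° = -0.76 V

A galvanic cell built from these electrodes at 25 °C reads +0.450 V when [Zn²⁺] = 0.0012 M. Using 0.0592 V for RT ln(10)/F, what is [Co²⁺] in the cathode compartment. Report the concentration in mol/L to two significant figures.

Co²⁺/Co is the cathode, Zn²⁺/Zn the anode: E°cell = +0.46 V, n = 2.
Overall reaction: Co²⁺(aq) + Zn(s) → Co(s) + Zn²⁺(aq); Q = [Zn²⁺]^1/[Co²⁺]^1.
From E = E° − (0.0592/n) log Q: log Q = (E° − E)·n/0.0592 = (+0.46 − (+0.450))·2/0.0592 = 0.3378.
So 1·log[Co²⁺] = 1·log(0.0012) − log Q = -2.9208 − (0.3378) = -3.2586; [Co²⁺] = 10^(-3.2586) ≈ 0.00055 M.

0.00055 M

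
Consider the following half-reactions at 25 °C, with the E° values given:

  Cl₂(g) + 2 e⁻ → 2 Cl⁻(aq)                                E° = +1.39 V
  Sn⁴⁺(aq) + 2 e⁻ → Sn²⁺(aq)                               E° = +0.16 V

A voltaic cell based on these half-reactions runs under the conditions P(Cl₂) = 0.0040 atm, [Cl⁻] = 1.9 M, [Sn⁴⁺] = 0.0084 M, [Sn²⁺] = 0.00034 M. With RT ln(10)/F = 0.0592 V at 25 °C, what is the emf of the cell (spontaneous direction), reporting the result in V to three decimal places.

Cl₂/Cl⁻ is the cathode (higher E°), Sn⁴⁺/Sn²⁺ the anode: E°cell = +1.39 − (+0.16) = +1.23 V, n = 2.
Overall: Cl₂(g) + Sn²⁺(aq) → 2 Cl⁻(aq) + Sn⁴⁺(aq)
Q = [Cl⁻]^2·[Sn⁴⁺] / (P(Cl₂)·[Sn²⁺]); log Q = 4.348.
E = E° − (0.0592/n) log Q = +1.23 − (0.0592/2)(4.348) = +1.101 V.

+1.101 V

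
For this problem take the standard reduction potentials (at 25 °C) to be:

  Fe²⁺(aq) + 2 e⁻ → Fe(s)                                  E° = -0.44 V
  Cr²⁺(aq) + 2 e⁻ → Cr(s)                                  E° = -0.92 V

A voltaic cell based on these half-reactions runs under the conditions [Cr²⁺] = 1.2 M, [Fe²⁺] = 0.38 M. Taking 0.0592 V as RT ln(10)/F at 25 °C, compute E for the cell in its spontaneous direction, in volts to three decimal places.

+0.465 V

Fe²⁺/Fe is the cathode (higher E°), Cr²⁺/Cr the anode: E°cell = -0.44 − (-0.92) = +0.48 V, n = 2.
Overall: Fe²⁺(aq) + Cr(s) → Fe(s) + Cr²⁺(aq)
Q = [Cr²⁺] / ([Fe²⁺]); log Q = 0.499.
E = E° − (0.0592/n) log Q = +0.48 − (0.0592/2)(0.499) = +0.465 V.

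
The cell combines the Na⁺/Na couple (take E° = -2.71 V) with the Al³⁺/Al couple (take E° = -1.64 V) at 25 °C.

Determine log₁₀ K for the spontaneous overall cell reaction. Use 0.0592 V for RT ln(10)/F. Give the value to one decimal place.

Cathode: Al³⁺/Al; anode: Na⁺/Na. E°cell = +1.07 V, n = 3.
log K = nE°cell / 0.0592 = (3)(+1.07) / 0.0592 = 54.2.

54.2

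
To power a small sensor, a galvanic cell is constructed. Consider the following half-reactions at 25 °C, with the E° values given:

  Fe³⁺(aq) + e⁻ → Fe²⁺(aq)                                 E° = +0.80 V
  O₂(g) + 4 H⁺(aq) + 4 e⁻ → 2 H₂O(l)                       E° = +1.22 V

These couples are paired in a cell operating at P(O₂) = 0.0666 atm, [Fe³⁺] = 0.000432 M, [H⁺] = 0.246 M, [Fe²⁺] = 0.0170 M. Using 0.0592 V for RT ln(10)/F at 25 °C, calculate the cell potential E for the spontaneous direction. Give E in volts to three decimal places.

O₂/H₂O is the cathode (higher E°), Fe³⁺/Fe²⁺ the anode: E°cell = +1.22 − (+0.80) = +0.42 V, n = 4.
Overall: O₂(g) + 4 H⁺(aq) + 4 Fe²⁺(aq) → 2 H₂O(l) + 4 Fe³⁺(aq)
Q = [Fe³⁺]^4 / (P(O₂)·[H⁺]^4·[Fe²⁺]^4); log Q = -2.767.
E = E° − (0.0592/n) log Q = +0.42 − (0.0592/4)(-2.767) = +0.461 V.

+0.461 V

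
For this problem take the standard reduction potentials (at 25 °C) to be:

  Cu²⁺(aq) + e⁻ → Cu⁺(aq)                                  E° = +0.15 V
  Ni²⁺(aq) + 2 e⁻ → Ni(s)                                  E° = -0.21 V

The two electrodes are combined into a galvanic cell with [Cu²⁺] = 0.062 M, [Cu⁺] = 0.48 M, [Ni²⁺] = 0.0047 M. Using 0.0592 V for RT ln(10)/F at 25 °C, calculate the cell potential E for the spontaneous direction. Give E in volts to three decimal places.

Cu²⁺/Cu⁺ is the cathode (higher E°), Ni²⁺/Ni the anode: E°cell = +0.15 − (-0.21) = +0.36 V, n = 2.
Overall: 2 Cu²⁺(aq) + Ni(s) → 2 Cu⁺(aq) + Ni²⁺(aq)
Q = [Cu⁺]^2·[Ni²⁺] / ([Cu²⁺]^2); log Q = -0.550.
E = E° − (0.0592/n) log Q = +0.36 − (0.0592/2)(-0.550) = +0.376 V.

+0.376 V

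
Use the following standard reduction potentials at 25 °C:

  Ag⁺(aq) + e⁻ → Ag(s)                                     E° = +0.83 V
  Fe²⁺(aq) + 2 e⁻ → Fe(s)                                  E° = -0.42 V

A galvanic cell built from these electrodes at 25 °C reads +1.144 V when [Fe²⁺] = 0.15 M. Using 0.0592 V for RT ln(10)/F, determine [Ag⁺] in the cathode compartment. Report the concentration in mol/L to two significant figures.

Ag⁺/Ag is the cathode, Fe²⁺/Fe the anode: E°cell = +1.25 V, n = 2.
Overall reaction: 2 Ag⁺(aq) + Fe(s) → 2 Ag(s) + Fe²⁺(aq); Q = [Fe²⁺]^1/[Ag⁺]^2.
From E = E° − (0.0592/n) log Q: log Q = (E° − E)·n/0.0592 = (+1.25 − (+1.144))·2/0.0592 = 3.5811.
So 2·log[Ag⁺] = 1·log(0.15) − log Q = -0.8239 − (3.5811) = -4.4050; log[Ag⁺] = -4.4050 / 2 = -2.2025; [Ag⁺] = 10^(-2.2025) ≈ 0.0063 M.

0.0063 M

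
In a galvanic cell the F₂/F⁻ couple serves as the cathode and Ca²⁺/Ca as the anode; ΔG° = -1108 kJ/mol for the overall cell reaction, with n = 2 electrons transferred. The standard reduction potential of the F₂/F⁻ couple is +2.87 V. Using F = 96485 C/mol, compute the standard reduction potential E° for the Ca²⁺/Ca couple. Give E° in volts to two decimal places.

-2.87 V

E°cell = −ΔG°/(nF) = −(-1108×10³)/((2)(96485)) = +5.742 V.
Since F₂/F⁻ is the cathode and Ca²⁺/Ca the anode, E°cell = E°(F₂/F⁻) − E°(Ca²⁺/Ca).
So E°(Ca²⁺/Ca) = E°(F₂/F⁻) − E°cell = (+2.87) − (+5.742) = -2.87 V.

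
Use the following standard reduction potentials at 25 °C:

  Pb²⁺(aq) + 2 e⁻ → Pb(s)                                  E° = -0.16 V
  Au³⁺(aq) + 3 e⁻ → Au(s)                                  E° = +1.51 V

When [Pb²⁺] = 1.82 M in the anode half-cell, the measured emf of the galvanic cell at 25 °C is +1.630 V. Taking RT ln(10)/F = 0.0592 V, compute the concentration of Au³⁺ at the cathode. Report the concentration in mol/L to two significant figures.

Au³⁺/Au is the cathode, Pb²⁺/Pb the anode: E°cell = +1.67 V, n = 6.
Overall reaction: 2 Au³⁺(aq) + 3 Pb(s) → 2 Au(s) + 3 Pb²⁺(aq); Q = [Pb²⁺]^3/[Au³⁺]^2.
From E = E° − (0.0592/n) log Q: log Q = (E° − E)·n/0.0592 = (+1.67 − (+1.630))·6/0.0592 = 4.0541.
So 2·log[Au³⁺] = 3·log(1.82) − log Q = 0.7802 − (4.0541) = -3.2739; log[Au³⁺] = -3.2739 / 2 = -1.6369; [Au³⁺] = 10^(-1.6369) ≈ 0.023 M.

0.023 M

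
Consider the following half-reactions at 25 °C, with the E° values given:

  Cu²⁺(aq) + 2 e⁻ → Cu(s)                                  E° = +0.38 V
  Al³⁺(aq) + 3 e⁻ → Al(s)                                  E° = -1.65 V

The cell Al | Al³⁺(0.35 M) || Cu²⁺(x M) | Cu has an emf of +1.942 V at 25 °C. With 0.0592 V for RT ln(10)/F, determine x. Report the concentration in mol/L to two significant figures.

Cu²⁺/Cu is the cathode, Al³⁺/Al the anode: E°cell = +2.03 V, n = 6.
Overall reaction: 3 Cu²⁺(aq) + 2 Al(s) → 3 Cu(s) + 2 Al³⁺(aq); Q = [Al³⁺]^2/[Cu²⁺]^3.
From E = E° − (0.0592/n) log Q: log Q = (E° − E)·n/0.0592 = (+2.03 − (+1.942))·6/0.0592 = 8.9189.
So 3·log[Cu²⁺] = 2·log(0.35) − log Q = -0.9119 − (8.9189) = -9.8308; log[Cu²⁺] = -9.8308 / 3 = -3.2769; [Cu²⁺] = 10^(-3.2769) ≈ 0.00053 M.

0.00053 M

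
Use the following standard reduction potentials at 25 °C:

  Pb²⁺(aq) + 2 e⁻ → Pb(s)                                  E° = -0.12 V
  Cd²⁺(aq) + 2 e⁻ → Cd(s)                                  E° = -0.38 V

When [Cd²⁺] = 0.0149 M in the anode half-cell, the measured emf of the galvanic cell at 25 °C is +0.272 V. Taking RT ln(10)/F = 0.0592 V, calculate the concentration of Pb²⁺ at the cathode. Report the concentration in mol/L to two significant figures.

Pb²⁺/Pb is the cathode, Cd²⁺/Cd the anode: E°cell = +0.26 V, n = 2.
Overall reaction: Pb²⁺(aq) + Cd(s) → Pb(s) + Cd²⁺(aq); Q = [Cd²⁺]^1/[Pb²⁺]^1.
From E = E° − (0.0592/n) log Q: log Q = (E° − E)·n/0.0592 = (+0.26 − (+0.272))·2/0.0592 = -0.4054.
So 1·log[Pb²⁺] = 1·log(0.0149) − log Q = -1.8268 − (-0.4054) = -1.4214; [Pb²⁺] = 10^(-1.4214) ≈ 0.038 M.

0.038 M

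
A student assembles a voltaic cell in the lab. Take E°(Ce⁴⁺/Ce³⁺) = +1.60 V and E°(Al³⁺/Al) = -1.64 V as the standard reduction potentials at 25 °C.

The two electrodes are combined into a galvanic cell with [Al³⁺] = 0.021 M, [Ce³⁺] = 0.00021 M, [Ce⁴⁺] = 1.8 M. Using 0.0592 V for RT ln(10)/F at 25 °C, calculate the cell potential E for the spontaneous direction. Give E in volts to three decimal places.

+3.506 V

Ce⁴⁺/Ce³⁺ is the cathode (higher E°), Al³⁺/Al the anode: E°cell = +1.60 − (-1.64) = +3.24 V, n = 3.
Overall: 3 Ce⁴⁺(aq) + Al(s) → 3 Ce³⁺(aq) + Al³⁺(aq)
Q = [Ce³⁺]^3·[Al³⁺] / ([Ce⁴⁺]^3); log Q = -13.477.
E = E° − (0.0592/n) log Q = +3.24 − (0.0592/3)(-13.477) = +3.506 V.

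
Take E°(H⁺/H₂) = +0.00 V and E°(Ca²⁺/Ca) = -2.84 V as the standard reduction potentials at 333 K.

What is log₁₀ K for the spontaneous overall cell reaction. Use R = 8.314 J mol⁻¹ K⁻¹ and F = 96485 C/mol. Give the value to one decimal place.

86.0

Cathode: H⁺/H₂; anode: Ca²⁺/Ca. E°cell = (+0.00) − (-2.84) = +2.84 V, with n = 2.
ΔG° = −nFE° = −RT ln K, so ln K = nFE°/(RT) = (2)(96485)(+2.84) / ((8.314)(333)) = 197.949.
log₁₀ K = 197.949 / ln 10 = 86.0.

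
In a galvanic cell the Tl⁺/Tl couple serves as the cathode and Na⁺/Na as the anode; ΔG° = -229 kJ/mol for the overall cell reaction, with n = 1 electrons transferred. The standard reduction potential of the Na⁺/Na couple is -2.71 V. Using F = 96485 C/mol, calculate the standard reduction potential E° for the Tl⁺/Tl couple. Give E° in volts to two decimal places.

E°cell = −ΔG°/(nF) = −(-229×10³)/((1)(96485)) = +2.373 V.
Since Tl⁺/Tl is the cathode and Na⁺/Na the anode, E°cell = E°(Tl⁺/Tl) − E°(Na⁺/Na).
So E°(Tl⁺/Tl) = E°cell + E°(Na⁺/Na) = +2.373 + (-2.71) = -0.34 V.

-0.34 V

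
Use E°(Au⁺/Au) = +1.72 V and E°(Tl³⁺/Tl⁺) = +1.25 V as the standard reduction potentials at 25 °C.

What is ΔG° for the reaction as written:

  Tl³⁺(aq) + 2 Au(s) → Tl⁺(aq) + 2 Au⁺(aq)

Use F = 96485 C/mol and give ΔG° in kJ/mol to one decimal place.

As written, Tl³⁺/Tl⁺ is reduced (cathode) and Au⁺/Au is oxidised (anode), so E°cell = (+1.25) − (+1.72) = -0.47 V.
Balancing electrons gives n = 2.
ΔG° = −nFE° = −(2)(96485)(-0.47) = 90,696 J = +90.7 kJ/mol.

+90.7 kJ/mol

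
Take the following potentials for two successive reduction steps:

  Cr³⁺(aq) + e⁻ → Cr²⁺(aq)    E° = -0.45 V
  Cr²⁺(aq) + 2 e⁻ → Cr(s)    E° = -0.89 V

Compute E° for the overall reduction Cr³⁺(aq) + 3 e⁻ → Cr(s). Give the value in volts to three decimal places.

Standard free energies of sequential steps add: ΔG°₃ = ΔG°₁ + ΔG°₂, so n₃E°₃ = n₁E°₁ + n₂E°₂.
E°₃ = (1×-0.45 + 2×-0.89) / 3 = (-2.230) / 3 = -0.743 V.

-0.743 V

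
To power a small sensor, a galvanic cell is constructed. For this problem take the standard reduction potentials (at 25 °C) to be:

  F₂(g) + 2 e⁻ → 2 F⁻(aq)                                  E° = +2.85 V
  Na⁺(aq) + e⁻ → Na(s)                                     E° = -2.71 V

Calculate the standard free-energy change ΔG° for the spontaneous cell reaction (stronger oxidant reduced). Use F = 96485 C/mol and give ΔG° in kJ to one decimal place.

-1072.9 kJ

F₂/F⁻ (E° = +2.85 V) is the cathode; Na⁺/Na (E° = -2.71 V) is the anode, so E°cell = +5.56 V.
Balancing electrons gives n = 2 (lcm of 2 and 1).
ΔG° = −nFE° = −(2)(96485)(+5.56) = -1,072,913 J = -1072.9 kJ.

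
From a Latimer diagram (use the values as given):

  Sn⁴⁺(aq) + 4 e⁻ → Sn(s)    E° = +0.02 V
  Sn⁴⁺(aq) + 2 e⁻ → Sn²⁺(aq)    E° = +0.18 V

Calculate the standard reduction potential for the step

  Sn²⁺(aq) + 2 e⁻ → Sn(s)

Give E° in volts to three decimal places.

-0.140 V

Sequential free energies add, so n₃E°₃ = n₁E°₁ + n₂E°₂.
With n₃ = 4, and the known step contributing 2×(+0.18) V, the unknown satisfies 2·E° = 4×(+0.02) − 2×(+0.18) = -0.280.
E° = -0.280 / 2 = -0.140 V.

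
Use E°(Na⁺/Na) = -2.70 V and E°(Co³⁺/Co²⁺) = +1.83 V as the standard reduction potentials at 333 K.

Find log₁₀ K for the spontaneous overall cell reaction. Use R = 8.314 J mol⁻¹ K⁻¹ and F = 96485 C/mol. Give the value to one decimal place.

Cathode: Co³⁺/Co²⁺; anode: Na⁺/Na. E°cell = (+1.83) − (-2.70) = +4.53 V, with n = 1.
ΔG° = −nFE° = −RT ln K, so ln K = nFE°/(RT) = (1)(96485)(+4.53) / ((8.314)(333)) = 157.872.
log₁₀ K = 157.872 / ln 10 = 68.6.

68.6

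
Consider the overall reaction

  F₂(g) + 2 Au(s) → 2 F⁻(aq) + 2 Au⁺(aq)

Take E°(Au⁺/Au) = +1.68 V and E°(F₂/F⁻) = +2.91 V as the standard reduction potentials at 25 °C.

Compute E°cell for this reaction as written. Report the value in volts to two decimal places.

+1.23 V

The F₂/F⁻ couple has the higher reduction potential, so it is the cathode; Au⁺/Au is oxidised at the anode.
E°cell = E°(cathode) − E°(anode) = (+2.91) − (+1.68) = +1.23 V.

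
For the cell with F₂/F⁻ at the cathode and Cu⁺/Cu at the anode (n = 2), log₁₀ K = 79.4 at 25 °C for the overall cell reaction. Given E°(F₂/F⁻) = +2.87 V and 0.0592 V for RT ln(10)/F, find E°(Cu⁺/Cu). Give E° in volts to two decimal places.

+0.52 V

E°cell = (0.0592/n)·log K = (0.0592/2)(79.4) = +2.350 V.
Since F₂/F⁻ is the cathode and Cu⁺/Cu the anode, E°cell = E°(F₂/F⁻) − E°(Cu⁺/Cu).
So E°(Cu⁺/Cu) = E°(F₂/F⁻) − E°cell = (+2.87) − (+2.350) = +0.52 V.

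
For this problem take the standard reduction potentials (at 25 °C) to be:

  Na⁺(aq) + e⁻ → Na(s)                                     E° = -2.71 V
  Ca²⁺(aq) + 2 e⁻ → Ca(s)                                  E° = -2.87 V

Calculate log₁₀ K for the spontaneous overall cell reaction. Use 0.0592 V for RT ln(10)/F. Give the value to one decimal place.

Cathode: Na⁺/Na; anode: Ca²⁺/Ca. E°cell = +0.16 V, n = 2.
log K = nE°cell / 0.0592 = (2)(+0.16) / 0.0592 = 5.4.

5.4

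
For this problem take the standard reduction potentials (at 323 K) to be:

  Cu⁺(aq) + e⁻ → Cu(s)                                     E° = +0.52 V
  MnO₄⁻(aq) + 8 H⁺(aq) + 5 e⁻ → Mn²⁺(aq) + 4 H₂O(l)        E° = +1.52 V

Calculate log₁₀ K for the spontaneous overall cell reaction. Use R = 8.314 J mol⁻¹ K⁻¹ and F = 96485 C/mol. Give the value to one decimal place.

78.0

Cathode: MnO₄⁻/Mn²⁺; anode: Cu⁺/Cu. E°cell = (+1.52) − (+0.52) = +1.00 V, with n = 5.
ΔG° = −nFE° = −RT ln K, so ln K = nFE°/(RT) = (5)(96485)(+1.00) / ((8.314)(323)) = 179.646.
log₁₀ K = 179.646 / ln 10 = 78.0.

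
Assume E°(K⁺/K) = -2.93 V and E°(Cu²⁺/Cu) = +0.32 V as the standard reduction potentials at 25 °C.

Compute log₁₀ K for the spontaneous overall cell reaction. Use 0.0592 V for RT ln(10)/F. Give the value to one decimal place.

109.8

Cathode: Cu²⁺/Cu; anode: K⁺/K. E°cell = +3.25 V, n = 2.
log K = nE°cell / 0.0592 = (2)(+3.25) / 0.0592 = 109.8.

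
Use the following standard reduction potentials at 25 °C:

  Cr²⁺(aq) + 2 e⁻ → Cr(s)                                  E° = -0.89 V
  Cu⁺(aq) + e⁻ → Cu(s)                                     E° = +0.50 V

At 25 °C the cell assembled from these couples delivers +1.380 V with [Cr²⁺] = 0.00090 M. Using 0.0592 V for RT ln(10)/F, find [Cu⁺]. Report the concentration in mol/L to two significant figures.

Cu⁺/Cu is the cathode, Cr²⁺/Cr the anode: E°cell = +1.39 V, n = 2.
Overall reaction: 2 Cu⁺(aq) + Cr(s) → 2 Cu(s) + Cr²⁺(aq); Q = [Cr²⁺]^1/[Cu⁺]^2.
From E = E° − (0.0592/n) log Q: log Q = (E° − E)·n/0.0592 = (+1.39 − (+1.380))·2/0.0592 = 0.3378.
So 2·log[Cu⁺] = 1·log(0.0009) − log Q = -3.0458 − (0.3378) = -3.3836; log[Cu⁺] = -3.3836 / 2 = -1.6918; [Cu⁺] = 10^(-1.6918) ≈ 0.020 M.

0.020 M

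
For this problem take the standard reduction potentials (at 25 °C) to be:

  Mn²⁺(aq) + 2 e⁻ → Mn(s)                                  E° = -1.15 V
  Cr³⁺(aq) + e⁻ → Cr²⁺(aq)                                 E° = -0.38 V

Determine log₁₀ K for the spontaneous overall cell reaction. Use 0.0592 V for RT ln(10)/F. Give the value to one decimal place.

26.0

Cathode: Cr³⁺/Cr²⁺; anode: Mn²⁺/Mn. E°cell = +0.77 V, n = 2.
log K = nE°cell / 0.0592 = (2)(+0.77) / 0.0592 = 26.0.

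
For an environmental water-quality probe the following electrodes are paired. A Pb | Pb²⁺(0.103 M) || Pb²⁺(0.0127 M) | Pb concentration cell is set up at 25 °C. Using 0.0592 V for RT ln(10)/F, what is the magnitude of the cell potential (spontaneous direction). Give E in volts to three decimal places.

+0.027 V

For a concentration cell E°cell = 0. The 0.103 M side is the cathode (reduction is favoured where [Pb²⁺] is higher).
With n = 2, E = −(0.0592/2) log([Pb²⁺]ₐₙ/[Pb²⁺]꜀ₐₜ) = −(0.0592/2) log(0.0127/0.103) = −(0.0592/2)(-0.909) = +0.027 V.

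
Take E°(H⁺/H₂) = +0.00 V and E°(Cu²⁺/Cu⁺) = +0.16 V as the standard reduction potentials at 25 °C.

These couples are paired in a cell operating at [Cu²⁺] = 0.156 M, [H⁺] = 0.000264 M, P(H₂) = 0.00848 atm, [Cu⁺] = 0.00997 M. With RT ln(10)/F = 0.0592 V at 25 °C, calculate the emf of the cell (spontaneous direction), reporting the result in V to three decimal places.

+0.381 V

Cu²⁺/Cu⁺ is the cathode (higher E°), H⁺/H₂ the anode: E°cell = +0.16 − (+0.00) = +0.16 V, n = 2.
Overall: 2 Cu²⁺(aq) + H₂(g) → 2 Cu⁺(aq) + 2 H⁺(aq)
Q = [Cu⁺]^2·[H⁺]^2 / ([Cu²⁺]^2·P(H₂)); log Q = -7.474.
E = E° − (0.0592/n) log Q = +0.16 − (0.0592/2)(-7.474) = +0.381 V.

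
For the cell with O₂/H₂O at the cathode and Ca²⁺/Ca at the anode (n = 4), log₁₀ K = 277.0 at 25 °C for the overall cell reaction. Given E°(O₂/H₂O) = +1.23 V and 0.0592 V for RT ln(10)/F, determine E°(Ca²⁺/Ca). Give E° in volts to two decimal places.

-2.87 V

E°cell = (0.0592/n)·log K = (0.0592/4)(277.0) = +4.100 V.
Since O₂/H₂O is the cathode and Ca²⁺/Ca the anode, E°cell = E°(O₂/H₂O) − E°(Ca²⁺/Ca).
So E°(Ca²⁺/Ca) = E°(O₂/H₂O) − E°cell = (+1.23) − (+4.100) = -2.87 V.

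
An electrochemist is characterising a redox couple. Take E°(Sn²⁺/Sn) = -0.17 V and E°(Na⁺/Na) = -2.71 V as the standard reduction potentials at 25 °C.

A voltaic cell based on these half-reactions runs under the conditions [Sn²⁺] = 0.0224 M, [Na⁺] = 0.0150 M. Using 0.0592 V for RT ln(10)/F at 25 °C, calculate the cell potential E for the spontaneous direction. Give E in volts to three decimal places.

Sn²⁺/Sn is the cathode (higher E°), Na⁺/Na the anode: E°cell = -0.17 − (-2.71) = +2.54 V, n = 2.
Overall: Sn²⁺(aq) + 2 Na(s) → Sn(s) + 2 Na⁺(aq)
Q = [Na⁺]^2 / ([Sn²⁺]); log Q = -1.998.
E = E° − (0.0592/n) log Q = +2.54 − (0.0592/2)(-1.998) = +2.599 V.

+2.599 V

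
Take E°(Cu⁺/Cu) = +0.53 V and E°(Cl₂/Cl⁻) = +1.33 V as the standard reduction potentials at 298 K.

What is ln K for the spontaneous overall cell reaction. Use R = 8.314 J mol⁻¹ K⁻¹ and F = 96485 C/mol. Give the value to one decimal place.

62.3

Cathode: Cl₂/Cl⁻; anode: Cu⁺/Cu. E°cell = (+1.33) − (+0.53) = +0.80 V, with n = 2.
ΔG° = −nFE° = −RT ln K, so ln K = nFE°/(RT) = (2)(96485)(+0.80) / ((8.314)(298)) = 62.309.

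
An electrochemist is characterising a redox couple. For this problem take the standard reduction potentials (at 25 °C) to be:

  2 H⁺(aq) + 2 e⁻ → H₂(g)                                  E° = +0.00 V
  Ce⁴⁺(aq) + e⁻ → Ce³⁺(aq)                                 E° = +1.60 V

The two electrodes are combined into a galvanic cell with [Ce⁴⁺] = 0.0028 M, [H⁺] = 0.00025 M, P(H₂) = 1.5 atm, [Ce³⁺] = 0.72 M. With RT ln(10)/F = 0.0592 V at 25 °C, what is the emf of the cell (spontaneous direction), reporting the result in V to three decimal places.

Ce⁴⁺/Ce³⁺ is the cathode (higher E°), H⁺/H₂ the anode: E°cell = +1.60 − (+0.00) = +1.60 V, n = 2.
Overall: 2 Ce⁴⁺(aq) + H₂(g) → 2 Ce³⁺(aq) + 2 H⁺(aq)
Q = [Ce³⁺]^2·[H⁺]^2 / ([Ce⁴⁺]^2·P(H₂)); log Q = -2.560.
E = E° − (0.0592/n) log Q = +1.60 − (0.0592/2)(-2.560) = +1.676 V.

+1.676 V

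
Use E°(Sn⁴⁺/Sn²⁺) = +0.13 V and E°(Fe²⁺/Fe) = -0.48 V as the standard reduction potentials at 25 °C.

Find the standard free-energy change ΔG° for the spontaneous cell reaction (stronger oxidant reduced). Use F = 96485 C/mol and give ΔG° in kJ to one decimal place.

Sn⁴⁺/Sn²⁺ (E° = +0.13 V) is the cathode; Fe²⁺/Fe (E° = -0.48 V) is the anode, so E°cell = +0.61 V.
Balancing electrons gives n = 2 (lcm of 2 and 2).
ΔG° = −nFE° = −(2)(96485)(+0.61) = -117,712 J = -117.7 kJ.

-117.7 kJ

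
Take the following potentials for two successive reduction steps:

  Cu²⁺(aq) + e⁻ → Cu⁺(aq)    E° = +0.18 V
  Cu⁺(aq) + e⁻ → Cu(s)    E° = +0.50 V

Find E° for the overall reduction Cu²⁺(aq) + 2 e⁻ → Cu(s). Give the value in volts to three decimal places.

+0.340 V

Adding the free-energy changes (−nFE°) of the two steps gives −n₃FE°₃ = −n₁FE°₁ − n₂FE°₂.
E°₃ = (1×+0.18 + 1×+0.50) / 2 = (+0.680) / 2 = +0.340 V.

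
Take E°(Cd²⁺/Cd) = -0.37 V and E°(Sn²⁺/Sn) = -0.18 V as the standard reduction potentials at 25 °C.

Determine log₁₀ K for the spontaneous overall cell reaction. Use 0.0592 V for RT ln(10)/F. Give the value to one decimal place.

6.4

Cathode: Sn²⁺/Sn; anode: Cd²⁺/Cd. E°cell = +0.19 V, n = 2.
log K = nE°cell / 0.0592 = (2)(+0.19) / 0.0592 = 6.4.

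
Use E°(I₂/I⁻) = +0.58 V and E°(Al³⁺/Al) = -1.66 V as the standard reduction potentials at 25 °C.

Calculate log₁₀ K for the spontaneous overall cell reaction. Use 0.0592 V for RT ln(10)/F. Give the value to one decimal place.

Cathode: I₂/I⁻; anode: Al³⁺/Al. E°cell = +2.24 V, n = 6.
log K = nE°cell / 0.0592 = (6)(+2.24) / 0.0592 = 227.0.

227.0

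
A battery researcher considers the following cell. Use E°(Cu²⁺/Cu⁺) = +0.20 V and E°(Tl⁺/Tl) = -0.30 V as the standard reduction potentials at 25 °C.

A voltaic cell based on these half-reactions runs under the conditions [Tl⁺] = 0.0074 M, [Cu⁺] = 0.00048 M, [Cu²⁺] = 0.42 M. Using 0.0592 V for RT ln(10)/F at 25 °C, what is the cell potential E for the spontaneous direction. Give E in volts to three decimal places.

Cu²⁺/Cu⁺ is the cathode (higher E°), Tl⁺/Tl the anode: E°cell = +0.20 − (-0.30) = +0.50 V, n = 1.
Overall: Cu²⁺(aq) + Tl(s) → Cu⁺(aq) + Tl⁺(aq)
Q = [Cu⁺]·[Tl⁺] / ([Cu²⁺]); log Q = -5.073.
E = E° − (0.0592/n) log Q = +0.50 − (0.0592/1)(-5.073) = +0.800 V.

+0.800 V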